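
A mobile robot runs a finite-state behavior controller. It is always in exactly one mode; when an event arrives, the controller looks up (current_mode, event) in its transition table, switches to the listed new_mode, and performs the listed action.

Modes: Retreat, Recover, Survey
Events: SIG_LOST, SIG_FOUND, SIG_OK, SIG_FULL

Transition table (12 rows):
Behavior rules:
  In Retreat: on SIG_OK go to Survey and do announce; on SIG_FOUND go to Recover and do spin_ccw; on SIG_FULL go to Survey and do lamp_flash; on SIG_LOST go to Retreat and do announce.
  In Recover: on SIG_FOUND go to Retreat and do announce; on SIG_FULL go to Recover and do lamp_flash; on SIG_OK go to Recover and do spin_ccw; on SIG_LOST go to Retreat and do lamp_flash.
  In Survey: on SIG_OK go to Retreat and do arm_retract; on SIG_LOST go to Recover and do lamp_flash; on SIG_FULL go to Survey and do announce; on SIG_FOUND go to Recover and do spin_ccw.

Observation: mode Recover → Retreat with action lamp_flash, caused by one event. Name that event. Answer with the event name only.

try SIG_LOST: (Recover, SIG_LOST) → (Retreat, lamp_flash)  ← matches
try SIG_FOUND: (Recover, SIG_FOUND) → (Retreat, announce)
try SIG_OK: (Recover, SIG_OK) → (Recover, spin_ccw)
try SIG_FULL: (Recover, SIG_FULL) → (Recover, lamp_flash)

SIG_LOST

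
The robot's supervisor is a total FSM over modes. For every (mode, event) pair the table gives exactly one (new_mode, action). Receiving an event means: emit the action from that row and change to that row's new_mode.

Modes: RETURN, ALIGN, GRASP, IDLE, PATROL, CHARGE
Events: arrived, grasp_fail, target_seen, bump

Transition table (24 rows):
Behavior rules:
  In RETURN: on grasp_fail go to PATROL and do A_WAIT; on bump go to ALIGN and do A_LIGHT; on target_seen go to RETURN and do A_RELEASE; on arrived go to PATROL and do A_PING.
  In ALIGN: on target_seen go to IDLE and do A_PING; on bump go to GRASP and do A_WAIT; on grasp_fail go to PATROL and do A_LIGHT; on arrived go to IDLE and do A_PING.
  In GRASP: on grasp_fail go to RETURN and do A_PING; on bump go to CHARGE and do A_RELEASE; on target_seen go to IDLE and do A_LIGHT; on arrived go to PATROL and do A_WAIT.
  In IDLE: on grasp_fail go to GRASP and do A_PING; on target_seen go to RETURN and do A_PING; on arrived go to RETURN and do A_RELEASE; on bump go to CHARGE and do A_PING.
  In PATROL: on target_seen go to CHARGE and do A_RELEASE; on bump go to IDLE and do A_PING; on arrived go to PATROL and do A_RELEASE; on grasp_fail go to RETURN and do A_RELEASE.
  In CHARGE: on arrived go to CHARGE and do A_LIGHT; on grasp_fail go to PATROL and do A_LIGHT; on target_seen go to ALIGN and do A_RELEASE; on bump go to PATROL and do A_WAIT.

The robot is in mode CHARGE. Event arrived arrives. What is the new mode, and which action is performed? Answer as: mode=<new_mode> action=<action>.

current mode = CHARGE; filter table to that mode:
  (CHARGE, arrived) → (CHARGE, A_LIGHT)  ← event matches
  (CHARGE, grasp_fail) → (PATROL, A_LIGHT)
  (CHARGE, target_seen) → (ALIGN, A_RELEASE)
  (CHARGE, bump) → (PATROL, A_WAIT)
event = arrived selects (CHARGE, A_LIGHT)

mode=CHARGE action=A_LIGHT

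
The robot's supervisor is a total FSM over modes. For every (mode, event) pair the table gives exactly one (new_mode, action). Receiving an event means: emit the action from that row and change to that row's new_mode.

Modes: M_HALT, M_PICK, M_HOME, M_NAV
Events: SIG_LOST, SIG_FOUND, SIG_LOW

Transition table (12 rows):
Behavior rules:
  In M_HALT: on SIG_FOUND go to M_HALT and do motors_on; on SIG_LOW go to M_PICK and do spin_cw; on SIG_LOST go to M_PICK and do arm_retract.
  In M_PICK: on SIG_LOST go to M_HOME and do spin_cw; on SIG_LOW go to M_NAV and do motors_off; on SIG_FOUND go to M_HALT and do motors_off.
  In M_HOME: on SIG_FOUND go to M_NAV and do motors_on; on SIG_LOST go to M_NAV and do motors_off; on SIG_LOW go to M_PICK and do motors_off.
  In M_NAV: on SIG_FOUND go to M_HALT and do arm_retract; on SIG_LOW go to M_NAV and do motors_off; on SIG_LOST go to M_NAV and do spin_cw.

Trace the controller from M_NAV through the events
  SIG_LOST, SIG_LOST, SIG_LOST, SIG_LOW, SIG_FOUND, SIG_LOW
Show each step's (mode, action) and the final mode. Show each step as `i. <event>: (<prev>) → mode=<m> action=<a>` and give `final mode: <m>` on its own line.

final mode: M_PICK

1. SIG_LOST: (M_NAV) → mode=M_NAV action=spin_cw
2. SIG_LOST: (M_NAV) → mode=M_NAV action=spin_cw
3. SIG_LOST: (M_NAV) → mode=M_NAV action=spin_cw
4. SIG_LOW: (M_NAV) → mode=M_NAV action=motors_off
5. SIG_FOUND: (M_NAV) → mode=M_HALT action=arm_retract
6. SIG_LOW: (M_HALT) → mode=M_PICK action=spin_cw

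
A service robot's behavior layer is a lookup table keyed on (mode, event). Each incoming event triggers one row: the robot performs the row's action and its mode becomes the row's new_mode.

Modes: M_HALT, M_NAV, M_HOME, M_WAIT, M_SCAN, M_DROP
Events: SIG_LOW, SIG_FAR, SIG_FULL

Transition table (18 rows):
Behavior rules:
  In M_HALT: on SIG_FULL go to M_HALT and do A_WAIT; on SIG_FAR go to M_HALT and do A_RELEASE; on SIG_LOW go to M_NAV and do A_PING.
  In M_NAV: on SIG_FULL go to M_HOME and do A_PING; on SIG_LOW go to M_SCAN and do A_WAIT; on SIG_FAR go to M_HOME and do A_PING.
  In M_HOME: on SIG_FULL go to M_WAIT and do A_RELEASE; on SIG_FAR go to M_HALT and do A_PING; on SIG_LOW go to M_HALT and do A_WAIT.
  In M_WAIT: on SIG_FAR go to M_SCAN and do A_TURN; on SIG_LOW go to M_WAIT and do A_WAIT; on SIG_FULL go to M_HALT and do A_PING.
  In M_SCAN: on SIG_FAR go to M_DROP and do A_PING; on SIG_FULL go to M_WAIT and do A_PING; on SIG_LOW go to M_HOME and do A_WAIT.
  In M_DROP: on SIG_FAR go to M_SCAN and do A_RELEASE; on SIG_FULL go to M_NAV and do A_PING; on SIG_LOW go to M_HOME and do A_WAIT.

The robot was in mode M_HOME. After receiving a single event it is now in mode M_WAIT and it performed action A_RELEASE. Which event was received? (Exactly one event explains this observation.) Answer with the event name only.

try SIG_LOW: (M_HOME, SIG_LOW) → (M_HALT, A_WAIT)
try SIG_FAR: (M_HOME, SIG_FAR) → (M_HALT, A_PING)
try SIG_FULL: (M_HOME, SIG_FULL) → (M_WAIT, A_RELEASE)  ← matches

SIG_FULL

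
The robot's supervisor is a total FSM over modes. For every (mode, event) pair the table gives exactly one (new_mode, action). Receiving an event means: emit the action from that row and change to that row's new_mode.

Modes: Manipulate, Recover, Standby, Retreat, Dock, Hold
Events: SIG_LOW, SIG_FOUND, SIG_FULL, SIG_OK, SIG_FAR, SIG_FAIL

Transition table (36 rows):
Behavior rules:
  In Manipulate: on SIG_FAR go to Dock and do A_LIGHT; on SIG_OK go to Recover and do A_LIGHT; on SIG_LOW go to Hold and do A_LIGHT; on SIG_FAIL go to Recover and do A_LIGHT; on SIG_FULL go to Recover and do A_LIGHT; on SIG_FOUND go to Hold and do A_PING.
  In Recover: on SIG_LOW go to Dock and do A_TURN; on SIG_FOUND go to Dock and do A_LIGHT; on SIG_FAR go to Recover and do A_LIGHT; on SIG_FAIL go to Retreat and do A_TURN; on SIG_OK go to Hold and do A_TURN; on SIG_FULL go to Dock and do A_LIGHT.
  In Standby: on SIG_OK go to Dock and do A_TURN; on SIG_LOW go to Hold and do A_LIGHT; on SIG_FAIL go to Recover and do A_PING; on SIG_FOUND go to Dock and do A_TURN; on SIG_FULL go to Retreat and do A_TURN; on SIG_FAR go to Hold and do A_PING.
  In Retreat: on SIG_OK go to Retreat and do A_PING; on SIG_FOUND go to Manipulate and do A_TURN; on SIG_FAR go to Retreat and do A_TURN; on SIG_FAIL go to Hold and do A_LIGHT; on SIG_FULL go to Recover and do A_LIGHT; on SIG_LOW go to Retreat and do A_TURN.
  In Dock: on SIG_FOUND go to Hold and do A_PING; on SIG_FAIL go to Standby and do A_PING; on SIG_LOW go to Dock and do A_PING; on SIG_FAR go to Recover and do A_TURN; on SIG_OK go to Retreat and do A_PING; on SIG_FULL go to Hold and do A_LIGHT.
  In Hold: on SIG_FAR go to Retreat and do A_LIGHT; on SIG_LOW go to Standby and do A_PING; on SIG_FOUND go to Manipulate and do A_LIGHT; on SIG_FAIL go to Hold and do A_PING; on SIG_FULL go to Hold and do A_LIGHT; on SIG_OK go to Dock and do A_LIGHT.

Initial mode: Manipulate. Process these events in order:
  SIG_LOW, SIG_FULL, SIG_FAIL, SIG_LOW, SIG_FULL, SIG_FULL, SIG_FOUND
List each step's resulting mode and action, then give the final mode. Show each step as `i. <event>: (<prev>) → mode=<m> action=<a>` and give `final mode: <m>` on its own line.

1. SIG_LOW: (Manipulate) → mode=Hold action=A_LIGHT
2. SIG_FULL: (Hold) → mode=Hold action=A_LIGHT
3. SIG_FAIL: (Hold) → mode=Hold action=A_PING
4. SIG_LOW: (Hold) → mode=Standby action=A_PING
5. SIG_FULL: (Standby) → mode=Retreat action=A_TURN
6. SIG_FULL: (Retreat) → mode=Recover action=A_LIGHT
7. SIG_FOUND: (Recover) → mode=Dock action=A_LIGHT

final mode: Dock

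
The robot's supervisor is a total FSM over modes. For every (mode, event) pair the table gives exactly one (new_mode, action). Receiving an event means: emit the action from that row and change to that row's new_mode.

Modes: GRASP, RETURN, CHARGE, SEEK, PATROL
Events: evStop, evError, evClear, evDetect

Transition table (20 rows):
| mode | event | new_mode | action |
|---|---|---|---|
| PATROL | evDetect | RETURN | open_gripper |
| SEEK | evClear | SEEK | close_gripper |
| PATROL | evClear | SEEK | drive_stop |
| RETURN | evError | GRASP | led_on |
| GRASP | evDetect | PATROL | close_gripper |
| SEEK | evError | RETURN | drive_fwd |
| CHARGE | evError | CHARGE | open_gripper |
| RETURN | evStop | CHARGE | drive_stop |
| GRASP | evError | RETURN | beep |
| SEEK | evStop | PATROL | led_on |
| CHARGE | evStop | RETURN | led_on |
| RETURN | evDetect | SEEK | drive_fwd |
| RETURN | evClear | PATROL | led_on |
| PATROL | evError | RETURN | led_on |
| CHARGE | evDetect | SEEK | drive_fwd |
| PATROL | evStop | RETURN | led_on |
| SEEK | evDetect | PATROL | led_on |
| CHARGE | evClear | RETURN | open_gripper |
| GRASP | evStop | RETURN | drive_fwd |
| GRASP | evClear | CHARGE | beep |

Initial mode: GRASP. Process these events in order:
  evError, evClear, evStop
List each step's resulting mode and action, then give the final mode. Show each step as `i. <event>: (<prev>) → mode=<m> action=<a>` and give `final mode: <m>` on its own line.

1. evError: (GRASP) → mode=RETURN action=beep
2. evClear: (RETURN) → mode=PATROL action=led_on
3. evStop: (PATROL) → mode=RETURN action=led_on

final mode: RETURN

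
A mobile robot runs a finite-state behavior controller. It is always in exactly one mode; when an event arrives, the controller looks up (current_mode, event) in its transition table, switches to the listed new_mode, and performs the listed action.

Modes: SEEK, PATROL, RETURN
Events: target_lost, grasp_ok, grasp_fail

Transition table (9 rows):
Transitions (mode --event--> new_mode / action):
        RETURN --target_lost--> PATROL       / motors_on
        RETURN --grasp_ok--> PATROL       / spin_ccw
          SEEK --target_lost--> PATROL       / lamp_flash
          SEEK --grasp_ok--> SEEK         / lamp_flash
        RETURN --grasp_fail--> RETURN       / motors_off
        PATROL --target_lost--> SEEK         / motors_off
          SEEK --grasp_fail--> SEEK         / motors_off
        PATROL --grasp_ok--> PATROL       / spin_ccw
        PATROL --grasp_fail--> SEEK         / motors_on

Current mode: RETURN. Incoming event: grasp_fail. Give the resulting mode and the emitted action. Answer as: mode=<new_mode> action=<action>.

current mode = RETURN; filter table to that mode:
  (RETURN, target_lost) → (PATROL, motors_on)
  (RETURN, grasp_ok) → (PATROL, spin_ccw)
  (RETURN, grasp_fail) → (RETURN, motors_off)  ← event matches
event = grasp_fail selects (RETURN, motors_off)

mode=RETURN action=motors_off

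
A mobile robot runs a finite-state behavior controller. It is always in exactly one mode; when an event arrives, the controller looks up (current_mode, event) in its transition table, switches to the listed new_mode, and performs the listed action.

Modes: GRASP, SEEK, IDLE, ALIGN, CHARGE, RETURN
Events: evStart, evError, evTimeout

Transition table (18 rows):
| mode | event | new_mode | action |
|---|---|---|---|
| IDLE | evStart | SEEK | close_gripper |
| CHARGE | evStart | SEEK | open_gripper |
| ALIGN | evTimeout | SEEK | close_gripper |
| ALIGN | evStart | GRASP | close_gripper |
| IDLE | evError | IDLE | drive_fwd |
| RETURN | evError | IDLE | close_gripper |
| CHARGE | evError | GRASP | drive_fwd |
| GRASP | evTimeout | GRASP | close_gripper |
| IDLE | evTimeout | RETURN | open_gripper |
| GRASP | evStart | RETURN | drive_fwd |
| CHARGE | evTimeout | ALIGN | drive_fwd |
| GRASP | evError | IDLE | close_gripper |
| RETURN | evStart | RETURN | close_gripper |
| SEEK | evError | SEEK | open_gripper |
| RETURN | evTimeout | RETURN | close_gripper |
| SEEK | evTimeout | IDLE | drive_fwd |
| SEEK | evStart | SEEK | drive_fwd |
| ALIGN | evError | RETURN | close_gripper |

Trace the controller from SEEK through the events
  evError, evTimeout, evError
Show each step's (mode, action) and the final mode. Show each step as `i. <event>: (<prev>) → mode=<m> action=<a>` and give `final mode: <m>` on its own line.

1. evError: (SEEK) → mode=SEEK action=open_gripper
2. evTimeout: (SEEK) → mode=IDLE action=drive_fwd
3. evError: (IDLE) → mode=IDLE action=drive_fwd

final mode: IDLE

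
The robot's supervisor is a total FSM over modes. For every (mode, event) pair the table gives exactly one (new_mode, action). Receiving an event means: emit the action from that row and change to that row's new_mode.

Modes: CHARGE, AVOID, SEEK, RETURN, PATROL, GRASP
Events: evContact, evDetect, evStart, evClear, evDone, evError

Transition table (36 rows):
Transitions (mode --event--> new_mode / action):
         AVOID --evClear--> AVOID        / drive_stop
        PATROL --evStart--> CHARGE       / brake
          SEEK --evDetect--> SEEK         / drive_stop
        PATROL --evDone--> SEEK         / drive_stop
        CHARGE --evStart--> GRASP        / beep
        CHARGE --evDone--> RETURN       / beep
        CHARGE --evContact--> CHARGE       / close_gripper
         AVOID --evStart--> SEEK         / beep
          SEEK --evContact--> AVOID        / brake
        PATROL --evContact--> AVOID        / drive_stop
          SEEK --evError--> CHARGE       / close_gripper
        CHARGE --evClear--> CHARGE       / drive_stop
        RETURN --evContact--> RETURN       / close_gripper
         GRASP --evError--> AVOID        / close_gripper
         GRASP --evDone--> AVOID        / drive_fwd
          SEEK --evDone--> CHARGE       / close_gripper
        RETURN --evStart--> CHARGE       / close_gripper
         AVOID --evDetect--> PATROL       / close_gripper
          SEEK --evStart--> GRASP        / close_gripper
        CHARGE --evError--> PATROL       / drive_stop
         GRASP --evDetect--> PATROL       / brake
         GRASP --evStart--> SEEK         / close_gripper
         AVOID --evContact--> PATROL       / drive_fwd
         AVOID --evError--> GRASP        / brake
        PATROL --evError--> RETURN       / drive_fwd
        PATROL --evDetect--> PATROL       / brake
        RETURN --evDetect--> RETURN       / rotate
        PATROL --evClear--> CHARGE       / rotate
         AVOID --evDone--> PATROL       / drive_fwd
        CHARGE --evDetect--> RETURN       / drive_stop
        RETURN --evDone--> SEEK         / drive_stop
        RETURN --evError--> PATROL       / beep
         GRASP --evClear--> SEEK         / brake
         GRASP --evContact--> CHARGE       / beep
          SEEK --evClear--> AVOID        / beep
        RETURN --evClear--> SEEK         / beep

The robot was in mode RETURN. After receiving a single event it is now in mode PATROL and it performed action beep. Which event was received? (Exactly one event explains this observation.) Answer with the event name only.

try evContact: (RETURN, evContact) → (RETURN, close_gripper)
try evDetect: (RETURN, evDetect) → (RETURN, rotate)
try evStart: (RETURN, evStart) → (CHARGE, close_gripper)
try evClear: (RETURN, evClear) → (SEEK, beep)
try evDone: (RETURN, evDone) → (SEEK, drive_stop)
try evError: (RETURN, evError) → (PATROL, beep)  ← matches

evError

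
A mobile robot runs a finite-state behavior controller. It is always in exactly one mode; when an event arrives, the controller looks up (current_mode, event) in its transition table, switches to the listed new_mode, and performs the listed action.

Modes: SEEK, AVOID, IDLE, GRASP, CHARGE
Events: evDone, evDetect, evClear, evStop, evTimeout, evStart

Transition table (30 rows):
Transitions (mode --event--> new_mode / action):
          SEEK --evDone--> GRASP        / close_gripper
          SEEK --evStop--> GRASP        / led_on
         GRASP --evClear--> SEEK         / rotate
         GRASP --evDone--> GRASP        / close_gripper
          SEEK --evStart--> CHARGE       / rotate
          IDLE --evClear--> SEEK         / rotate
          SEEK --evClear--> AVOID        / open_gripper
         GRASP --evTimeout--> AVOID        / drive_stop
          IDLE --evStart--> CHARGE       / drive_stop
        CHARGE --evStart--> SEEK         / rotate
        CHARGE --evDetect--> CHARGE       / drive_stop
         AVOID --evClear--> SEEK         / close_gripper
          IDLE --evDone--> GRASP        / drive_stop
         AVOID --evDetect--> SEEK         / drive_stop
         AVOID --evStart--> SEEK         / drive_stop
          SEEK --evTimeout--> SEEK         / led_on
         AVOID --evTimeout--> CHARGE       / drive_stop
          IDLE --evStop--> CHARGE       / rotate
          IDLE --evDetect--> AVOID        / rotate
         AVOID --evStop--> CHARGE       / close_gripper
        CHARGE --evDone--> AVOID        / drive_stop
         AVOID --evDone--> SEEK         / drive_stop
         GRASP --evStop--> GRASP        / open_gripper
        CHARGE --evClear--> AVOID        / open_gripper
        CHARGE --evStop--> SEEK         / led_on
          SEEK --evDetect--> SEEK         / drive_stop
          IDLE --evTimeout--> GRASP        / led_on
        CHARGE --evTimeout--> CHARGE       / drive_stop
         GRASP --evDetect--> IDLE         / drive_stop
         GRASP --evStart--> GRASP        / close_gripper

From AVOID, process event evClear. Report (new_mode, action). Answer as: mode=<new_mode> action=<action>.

mode=SEEK action=close_gripper

current mode = AVOID; filter table to that mode:
  (AVOID, evClear) → (SEEK, close_gripper)  ← event matches
  (AVOID, evDetect) → (SEEK, drive_stop)
  (AVOID, evStart) → (SEEK, drive_stop)
  (AVOID, evTimeout) → (CHARGE, drive_stop)
  (AVOID, evStop) → (CHARGE, close_gripper)
  (AVOID, evDone) → (SEEK, drive_stop)
event = evClear selects (SEEK, close_gripper)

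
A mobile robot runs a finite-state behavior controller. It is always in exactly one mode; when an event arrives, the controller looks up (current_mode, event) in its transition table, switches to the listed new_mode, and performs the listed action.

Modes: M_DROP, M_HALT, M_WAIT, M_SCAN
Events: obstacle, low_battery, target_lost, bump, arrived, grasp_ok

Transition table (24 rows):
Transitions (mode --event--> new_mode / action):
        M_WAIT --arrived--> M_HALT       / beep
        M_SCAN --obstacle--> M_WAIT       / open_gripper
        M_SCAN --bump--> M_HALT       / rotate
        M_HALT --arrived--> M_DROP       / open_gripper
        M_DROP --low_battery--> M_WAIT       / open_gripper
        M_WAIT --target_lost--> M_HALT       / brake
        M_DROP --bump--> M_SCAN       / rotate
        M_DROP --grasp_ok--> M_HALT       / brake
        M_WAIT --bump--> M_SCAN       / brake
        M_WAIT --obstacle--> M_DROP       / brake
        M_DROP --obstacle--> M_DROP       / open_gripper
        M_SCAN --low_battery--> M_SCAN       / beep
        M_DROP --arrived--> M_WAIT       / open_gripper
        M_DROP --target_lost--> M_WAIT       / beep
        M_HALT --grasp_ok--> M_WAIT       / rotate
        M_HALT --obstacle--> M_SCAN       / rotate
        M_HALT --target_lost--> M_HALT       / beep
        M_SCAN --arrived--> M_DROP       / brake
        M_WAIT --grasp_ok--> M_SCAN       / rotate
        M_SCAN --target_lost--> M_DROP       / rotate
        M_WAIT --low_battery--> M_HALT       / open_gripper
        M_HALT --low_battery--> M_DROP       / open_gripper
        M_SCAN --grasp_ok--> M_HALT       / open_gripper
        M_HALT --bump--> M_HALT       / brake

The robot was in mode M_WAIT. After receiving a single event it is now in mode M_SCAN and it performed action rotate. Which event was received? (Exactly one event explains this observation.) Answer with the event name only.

try obstacle: (M_WAIT, obstacle) → (M_DROP, brake)
try low_battery: (M_WAIT, low_battery) → (M_HALT, open_gripper)
try target_lost: (M_WAIT, target_lost) → (M_HALT, brake)
try bump: (M_WAIT, bump) → (M_SCAN, brake)
try arrived: (M_WAIT, arrived) → (M_HALT, beep)
try grasp_ok: (M_WAIT, grasp_ok) → (M_SCAN, rotate)  ← matches

grasp_ok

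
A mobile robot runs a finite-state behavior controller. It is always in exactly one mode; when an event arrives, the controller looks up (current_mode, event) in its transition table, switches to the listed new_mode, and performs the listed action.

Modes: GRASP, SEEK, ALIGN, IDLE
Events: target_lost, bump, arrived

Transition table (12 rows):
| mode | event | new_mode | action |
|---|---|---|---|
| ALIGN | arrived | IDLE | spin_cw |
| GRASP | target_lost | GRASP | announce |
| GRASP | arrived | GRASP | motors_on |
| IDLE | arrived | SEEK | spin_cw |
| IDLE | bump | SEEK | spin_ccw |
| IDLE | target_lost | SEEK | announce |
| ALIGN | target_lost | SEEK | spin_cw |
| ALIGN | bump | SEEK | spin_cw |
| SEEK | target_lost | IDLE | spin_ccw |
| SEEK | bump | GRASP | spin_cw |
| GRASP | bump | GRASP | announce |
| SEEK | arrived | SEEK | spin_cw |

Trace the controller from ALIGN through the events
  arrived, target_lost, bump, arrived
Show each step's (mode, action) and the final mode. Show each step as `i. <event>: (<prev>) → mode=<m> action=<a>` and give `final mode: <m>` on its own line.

final mode: GRASP

1. arrived: (ALIGN) → mode=IDLE action=spin_cw
2. target_lost: (IDLE) → mode=SEEK action=announce
3. bump: (SEEK) → mode=GRASP action=spin_cw
4. arrived: (GRASP) → mode=GRASP action=motors_on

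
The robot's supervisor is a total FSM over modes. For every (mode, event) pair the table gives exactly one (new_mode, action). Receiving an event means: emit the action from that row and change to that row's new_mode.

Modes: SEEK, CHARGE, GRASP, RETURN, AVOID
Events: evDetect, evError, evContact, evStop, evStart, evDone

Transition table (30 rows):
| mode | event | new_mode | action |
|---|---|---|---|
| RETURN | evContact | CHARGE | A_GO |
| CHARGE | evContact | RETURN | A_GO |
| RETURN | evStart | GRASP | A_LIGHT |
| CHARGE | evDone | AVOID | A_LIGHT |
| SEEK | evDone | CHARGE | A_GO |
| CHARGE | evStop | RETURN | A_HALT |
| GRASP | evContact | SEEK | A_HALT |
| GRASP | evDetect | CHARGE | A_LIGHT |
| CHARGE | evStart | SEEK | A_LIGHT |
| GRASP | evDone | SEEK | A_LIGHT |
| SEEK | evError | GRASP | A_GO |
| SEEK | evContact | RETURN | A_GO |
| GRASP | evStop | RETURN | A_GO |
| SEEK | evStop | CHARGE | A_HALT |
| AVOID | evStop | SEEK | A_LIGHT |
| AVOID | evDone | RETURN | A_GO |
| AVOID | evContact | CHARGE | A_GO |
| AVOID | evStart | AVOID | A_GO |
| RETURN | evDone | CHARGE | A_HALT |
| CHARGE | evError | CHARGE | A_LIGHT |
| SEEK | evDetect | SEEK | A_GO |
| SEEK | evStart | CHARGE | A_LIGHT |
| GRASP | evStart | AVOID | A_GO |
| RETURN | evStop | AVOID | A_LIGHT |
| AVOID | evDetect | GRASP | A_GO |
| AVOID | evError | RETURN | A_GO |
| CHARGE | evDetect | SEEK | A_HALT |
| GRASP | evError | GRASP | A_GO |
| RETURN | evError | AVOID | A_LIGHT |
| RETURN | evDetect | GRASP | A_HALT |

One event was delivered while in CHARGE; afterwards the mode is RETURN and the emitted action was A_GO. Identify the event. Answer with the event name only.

try evDetect: (CHARGE, evDetect) → (SEEK, A_HALT)
try evError: (CHARGE, evError) → (CHARGE, A_LIGHT)
try evContact: (CHARGE, evContact) → (RETURN, A_GO)  ← matches
try evStop: (CHARGE, evStop) → (RETURN, A_HALT)
try evStart: (CHARGE, evStart) → (SEEK, A_LIGHT)
try evDone: (CHARGE, evDone) → (AVOID, A_LIGHT)

evContact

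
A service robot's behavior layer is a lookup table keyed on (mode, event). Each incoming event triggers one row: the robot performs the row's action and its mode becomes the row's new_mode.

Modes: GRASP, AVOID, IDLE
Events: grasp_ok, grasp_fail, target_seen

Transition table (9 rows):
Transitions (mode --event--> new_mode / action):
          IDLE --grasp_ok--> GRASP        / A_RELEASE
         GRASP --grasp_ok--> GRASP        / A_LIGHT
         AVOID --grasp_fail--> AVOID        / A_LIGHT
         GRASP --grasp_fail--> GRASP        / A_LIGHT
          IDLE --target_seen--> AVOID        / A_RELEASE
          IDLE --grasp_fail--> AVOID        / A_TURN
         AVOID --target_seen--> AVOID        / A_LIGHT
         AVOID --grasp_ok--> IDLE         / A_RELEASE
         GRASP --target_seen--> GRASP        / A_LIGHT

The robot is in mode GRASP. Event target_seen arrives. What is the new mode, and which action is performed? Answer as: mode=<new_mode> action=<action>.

current mode = GRASP; filter table to that mode:
  (GRASP, grasp_ok) → (GRASP, A_LIGHT)
  (GRASP, grasp_fail) → (GRASP, A_LIGHT)
  (GRASP, target_seen) → (GRASP, A_LIGHT)  ← event matches
event = target_seen selects (GRASP, A_LIGHT)

mode=GRASP action=A_LIGHT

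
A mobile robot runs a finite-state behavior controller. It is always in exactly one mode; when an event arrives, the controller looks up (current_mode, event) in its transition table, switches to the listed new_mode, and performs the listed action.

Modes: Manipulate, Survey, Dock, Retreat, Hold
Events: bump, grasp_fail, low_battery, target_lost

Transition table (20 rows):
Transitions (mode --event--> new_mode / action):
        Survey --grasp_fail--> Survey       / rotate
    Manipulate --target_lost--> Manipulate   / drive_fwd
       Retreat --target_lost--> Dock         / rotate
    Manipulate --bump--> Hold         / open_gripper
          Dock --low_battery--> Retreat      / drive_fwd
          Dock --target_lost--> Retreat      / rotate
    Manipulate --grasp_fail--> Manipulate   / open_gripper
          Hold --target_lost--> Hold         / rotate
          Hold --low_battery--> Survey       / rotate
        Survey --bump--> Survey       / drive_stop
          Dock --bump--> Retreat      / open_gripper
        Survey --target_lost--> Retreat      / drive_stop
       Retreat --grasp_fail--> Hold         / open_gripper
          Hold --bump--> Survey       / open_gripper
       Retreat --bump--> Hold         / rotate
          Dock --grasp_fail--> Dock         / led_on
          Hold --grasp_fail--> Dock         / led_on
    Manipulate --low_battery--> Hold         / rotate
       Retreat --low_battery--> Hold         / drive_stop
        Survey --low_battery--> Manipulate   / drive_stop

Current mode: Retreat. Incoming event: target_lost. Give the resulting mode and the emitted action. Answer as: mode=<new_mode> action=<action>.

mode=Dock action=rotate

current mode = Retreat; filter table to that mode:
  (Retreat, target_lost) → (Dock, rotate)  ← event matches
  (Retreat, grasp_fail) → (Hold, open_gripper)
  (Retreat, bump) → (Hold, rotate)
  (Retreat, low_battery) → (Hold, drive_stop)
event = target_lost selects (Dock, rotate)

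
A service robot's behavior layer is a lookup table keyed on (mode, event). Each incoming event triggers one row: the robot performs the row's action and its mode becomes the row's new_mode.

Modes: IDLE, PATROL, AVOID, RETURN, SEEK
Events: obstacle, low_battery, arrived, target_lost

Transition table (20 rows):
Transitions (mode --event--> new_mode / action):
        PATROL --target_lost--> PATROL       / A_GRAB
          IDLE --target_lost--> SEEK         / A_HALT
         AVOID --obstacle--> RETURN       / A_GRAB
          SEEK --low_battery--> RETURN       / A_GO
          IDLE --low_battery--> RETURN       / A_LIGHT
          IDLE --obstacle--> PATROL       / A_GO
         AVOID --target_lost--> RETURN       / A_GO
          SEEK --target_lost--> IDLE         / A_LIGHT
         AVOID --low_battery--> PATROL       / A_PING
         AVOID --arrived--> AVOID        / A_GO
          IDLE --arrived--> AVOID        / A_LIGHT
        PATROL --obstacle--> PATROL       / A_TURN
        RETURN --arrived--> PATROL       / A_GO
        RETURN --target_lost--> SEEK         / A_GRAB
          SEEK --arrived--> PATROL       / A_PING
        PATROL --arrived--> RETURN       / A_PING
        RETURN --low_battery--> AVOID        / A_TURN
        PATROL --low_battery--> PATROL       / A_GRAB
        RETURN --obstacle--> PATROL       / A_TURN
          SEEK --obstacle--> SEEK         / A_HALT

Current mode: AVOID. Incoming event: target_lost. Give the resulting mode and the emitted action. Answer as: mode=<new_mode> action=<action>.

mode=RETURN action=A_GO

current mode = AVOID; filter table to that mode:
  (AVOID, obstacle) → (RETURN, A_GRAB)
  (AVOID, target_lost) → (RETURN, A_GO)  ← event matches
  (AVOID, low_battery) → (PATROL, A_PING)
  (AVOID, arrived) → (AVOID, A_GO)
event = target_lost selects (RETURN, A_GO)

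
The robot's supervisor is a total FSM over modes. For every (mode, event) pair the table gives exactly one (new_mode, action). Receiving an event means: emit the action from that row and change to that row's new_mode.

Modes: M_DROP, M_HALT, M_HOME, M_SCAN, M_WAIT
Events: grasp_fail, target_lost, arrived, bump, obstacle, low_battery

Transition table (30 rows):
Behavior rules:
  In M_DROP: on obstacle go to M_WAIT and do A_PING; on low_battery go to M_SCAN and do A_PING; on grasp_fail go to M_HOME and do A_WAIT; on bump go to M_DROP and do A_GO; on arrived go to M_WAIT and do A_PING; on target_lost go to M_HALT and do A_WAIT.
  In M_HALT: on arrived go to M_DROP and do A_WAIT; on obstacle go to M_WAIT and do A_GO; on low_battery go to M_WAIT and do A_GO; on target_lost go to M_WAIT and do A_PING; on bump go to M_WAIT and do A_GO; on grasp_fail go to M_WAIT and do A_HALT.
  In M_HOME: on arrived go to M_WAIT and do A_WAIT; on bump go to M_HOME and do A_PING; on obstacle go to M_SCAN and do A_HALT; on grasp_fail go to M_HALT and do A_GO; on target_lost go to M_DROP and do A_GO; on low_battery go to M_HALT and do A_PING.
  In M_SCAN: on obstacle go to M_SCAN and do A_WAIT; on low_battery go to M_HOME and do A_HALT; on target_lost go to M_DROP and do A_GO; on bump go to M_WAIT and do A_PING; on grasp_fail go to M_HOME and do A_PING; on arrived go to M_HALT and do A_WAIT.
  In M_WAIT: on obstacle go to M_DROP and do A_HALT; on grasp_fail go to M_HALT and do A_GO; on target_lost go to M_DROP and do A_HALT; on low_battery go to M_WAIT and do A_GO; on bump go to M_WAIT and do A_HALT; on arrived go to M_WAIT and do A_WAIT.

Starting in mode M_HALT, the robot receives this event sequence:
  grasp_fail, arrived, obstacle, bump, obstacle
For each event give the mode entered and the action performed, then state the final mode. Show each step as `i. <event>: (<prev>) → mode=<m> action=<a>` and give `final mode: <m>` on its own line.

final mode: M_WAIT

1. grasp_fail: (M_HALT) → mode=M_WAIT action=A_HALT
2. arrived: (M_WAIT) → mode=M_WAIT action=A_WAIT
3. obstacle: (M_WAIT) → mode=M_DROP action=A_HALT
4. bump: (M_DROP) → mode=M_DROP action=A_GO
5. obstacle: (M_DROP) → mode=M_WAIT action=A_PING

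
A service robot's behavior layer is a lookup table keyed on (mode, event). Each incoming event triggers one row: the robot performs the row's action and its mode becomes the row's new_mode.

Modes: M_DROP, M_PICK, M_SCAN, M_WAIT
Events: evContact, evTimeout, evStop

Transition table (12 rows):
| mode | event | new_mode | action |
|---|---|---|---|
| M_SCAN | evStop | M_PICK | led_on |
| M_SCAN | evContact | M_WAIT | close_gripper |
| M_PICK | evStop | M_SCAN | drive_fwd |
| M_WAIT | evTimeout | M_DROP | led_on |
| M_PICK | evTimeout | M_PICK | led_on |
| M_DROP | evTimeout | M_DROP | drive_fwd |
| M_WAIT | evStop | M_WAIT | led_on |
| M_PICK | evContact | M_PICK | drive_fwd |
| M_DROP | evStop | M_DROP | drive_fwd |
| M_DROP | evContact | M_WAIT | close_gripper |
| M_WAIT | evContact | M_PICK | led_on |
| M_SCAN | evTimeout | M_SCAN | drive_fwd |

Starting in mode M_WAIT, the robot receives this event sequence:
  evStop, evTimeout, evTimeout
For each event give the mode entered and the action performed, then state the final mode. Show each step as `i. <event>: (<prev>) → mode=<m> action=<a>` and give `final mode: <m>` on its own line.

final mode: M_DROP

1. evStop: (M_WAIT) → mode=M_WAIT action=led_on
2. evTimeout: (M_WAIT) → mode=M_DROP action=led_on
3. evTimeout: (M_DROP) → mode=M_DROP action=drive_fwd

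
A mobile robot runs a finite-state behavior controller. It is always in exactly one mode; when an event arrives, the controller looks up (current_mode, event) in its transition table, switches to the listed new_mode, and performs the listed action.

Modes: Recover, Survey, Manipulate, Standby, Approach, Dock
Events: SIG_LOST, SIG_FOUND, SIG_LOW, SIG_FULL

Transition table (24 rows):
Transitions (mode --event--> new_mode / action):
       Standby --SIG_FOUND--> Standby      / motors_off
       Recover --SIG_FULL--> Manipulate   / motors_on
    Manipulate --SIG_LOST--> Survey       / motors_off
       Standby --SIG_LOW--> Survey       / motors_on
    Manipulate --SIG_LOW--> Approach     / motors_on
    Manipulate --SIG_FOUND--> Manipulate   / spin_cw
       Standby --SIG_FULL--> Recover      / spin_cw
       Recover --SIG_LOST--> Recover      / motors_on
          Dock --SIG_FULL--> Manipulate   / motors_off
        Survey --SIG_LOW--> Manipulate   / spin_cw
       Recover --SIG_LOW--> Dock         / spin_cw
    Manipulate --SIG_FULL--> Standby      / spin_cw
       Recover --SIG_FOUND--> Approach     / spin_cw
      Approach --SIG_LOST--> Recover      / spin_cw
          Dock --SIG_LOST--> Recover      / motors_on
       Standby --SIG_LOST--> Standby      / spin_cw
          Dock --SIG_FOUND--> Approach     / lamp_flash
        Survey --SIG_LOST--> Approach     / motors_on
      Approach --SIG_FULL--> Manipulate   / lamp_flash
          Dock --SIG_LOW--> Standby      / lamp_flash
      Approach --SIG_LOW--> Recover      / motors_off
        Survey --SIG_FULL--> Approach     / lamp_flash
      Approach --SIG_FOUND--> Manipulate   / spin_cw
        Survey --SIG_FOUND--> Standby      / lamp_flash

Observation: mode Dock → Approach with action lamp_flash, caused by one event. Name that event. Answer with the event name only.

SIG_FOUND

try SIG_LOST: (Dock, SIG_LOST) → (Recover, motors_on)
try SIG_FOUND: (Dock, SIG_FOUND) → (Approach, lamp_flash)  ← matches
try SIG_LOW: (Dock, SIG_LOW) → (Standby, lamp_flash)
try SIG_FULL: (Dock, SIG_FULL) → (Manipulate, motors_off)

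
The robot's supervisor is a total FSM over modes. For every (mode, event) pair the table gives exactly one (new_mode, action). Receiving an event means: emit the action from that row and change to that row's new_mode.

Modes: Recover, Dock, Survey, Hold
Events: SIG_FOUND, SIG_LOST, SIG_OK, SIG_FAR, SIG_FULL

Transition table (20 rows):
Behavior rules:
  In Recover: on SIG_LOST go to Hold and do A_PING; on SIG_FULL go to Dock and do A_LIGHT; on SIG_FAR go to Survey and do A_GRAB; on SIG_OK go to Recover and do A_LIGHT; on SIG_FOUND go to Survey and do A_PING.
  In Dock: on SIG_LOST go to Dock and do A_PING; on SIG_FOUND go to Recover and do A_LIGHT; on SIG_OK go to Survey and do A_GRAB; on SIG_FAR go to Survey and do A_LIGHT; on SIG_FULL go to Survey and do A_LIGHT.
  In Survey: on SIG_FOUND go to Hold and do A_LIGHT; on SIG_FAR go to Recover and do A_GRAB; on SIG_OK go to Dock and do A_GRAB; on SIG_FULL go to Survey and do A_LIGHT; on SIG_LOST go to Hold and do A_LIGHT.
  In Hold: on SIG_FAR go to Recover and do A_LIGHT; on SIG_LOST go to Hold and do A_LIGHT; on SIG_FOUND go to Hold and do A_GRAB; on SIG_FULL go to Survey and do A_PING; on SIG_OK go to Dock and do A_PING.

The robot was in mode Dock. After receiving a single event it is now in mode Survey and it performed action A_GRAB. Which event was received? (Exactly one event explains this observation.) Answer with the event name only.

try SIG_FOUND: (Dock, SIG_FOUND) → (Recover, A_LIGHT)
try SIG_LOST: (Dock, SIG_LOST) → (Dock, A_PING)
try SIG_OK: (Dock, SIG_OK) → (Survey, A_GRAB)  ← matches
try SIG_FAR: (Dock, SIG_FAR) → (Survey, A_LIGHT)
try SIG_FULL: (Dock, SIG_FULL) → (Survey, A_LIGHT)

SIG_OK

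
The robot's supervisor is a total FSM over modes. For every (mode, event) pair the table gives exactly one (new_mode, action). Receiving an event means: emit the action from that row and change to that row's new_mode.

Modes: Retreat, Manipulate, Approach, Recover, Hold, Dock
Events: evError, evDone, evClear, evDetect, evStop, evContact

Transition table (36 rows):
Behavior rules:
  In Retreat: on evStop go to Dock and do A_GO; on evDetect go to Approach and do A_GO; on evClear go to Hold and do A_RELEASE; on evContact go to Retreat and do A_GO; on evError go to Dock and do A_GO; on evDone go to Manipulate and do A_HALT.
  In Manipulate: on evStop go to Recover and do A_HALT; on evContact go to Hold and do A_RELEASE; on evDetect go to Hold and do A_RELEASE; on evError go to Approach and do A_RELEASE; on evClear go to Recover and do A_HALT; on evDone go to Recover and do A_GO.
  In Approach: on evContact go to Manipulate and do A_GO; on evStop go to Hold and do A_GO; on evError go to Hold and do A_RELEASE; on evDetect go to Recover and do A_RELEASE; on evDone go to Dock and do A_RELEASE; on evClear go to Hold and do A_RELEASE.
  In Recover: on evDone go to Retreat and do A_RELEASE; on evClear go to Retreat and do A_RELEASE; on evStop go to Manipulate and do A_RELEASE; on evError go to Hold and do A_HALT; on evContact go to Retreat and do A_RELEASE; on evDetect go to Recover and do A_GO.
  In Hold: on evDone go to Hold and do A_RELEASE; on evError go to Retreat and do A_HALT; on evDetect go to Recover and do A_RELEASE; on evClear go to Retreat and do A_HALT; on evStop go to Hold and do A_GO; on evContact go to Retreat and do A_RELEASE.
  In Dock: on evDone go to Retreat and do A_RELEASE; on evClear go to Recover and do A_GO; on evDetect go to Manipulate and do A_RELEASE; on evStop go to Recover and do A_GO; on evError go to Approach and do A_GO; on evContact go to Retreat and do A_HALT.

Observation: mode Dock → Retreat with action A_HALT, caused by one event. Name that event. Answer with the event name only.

try evError: (Dock, evError) → (Approach, A_GO)
try evDone: (Dock, evDone) → (Retreat, A_RELEASE)
try evClear: (Dock, evClear) → (Recover, A_GO)
try evDetect: (Dock, evDetect) → (Manipulate, A_RELEASE)
try evStop: (Dock, evStop) → (Recover, A_GO)
try evContact: (Dock, evContact) → (Retreat, A_HALT)  ← matches

evContact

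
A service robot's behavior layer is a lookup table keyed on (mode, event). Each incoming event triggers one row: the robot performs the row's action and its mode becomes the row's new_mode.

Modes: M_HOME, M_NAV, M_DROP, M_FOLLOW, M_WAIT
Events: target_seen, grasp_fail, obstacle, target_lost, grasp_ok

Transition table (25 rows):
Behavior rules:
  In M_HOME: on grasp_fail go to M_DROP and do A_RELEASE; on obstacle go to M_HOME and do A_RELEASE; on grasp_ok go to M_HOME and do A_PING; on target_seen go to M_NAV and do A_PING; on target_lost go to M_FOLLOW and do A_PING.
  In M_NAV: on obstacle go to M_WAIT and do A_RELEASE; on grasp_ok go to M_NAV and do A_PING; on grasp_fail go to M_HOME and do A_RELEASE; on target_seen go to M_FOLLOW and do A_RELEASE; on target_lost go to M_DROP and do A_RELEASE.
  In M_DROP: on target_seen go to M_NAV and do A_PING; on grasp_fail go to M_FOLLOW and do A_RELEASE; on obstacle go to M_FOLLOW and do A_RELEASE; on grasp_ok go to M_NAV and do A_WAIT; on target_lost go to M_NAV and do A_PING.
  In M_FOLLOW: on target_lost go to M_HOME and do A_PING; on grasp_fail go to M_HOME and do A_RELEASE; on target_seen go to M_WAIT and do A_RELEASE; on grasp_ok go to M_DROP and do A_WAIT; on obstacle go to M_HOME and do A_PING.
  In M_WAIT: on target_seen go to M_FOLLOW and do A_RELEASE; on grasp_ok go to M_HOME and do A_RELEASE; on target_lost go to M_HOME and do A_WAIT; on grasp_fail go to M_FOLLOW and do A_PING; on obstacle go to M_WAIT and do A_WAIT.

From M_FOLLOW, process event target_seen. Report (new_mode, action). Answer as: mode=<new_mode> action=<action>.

mode=M_WAIT action=A_RELEASE

current mode = M_FOLLOW; filter table to that mode:
  (M_FOLLOW, target_lost) → (M_HOME, A_PING)
  (M_FOLLOW, grasp_fail) → (M_HOME, A_RELEASE)
  (M_FOLLOW, target_seen) → (M_WAIT, A_RELEASE)  ← event matches
  (M_FOLLOW, grasp_ok) → (M_DROP, A_WAIT)
  (M_FOLLOW, obstacle) → (M_HOME, A_PING)
event = target_seen selects (M_WAIT, A_RELEASE)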